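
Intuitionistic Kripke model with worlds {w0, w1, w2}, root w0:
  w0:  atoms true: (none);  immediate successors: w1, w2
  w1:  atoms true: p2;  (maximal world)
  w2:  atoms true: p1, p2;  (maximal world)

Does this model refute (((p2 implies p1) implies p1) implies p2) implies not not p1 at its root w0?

w0 does not force (((p2 implies p1) implies p1) implies p2) implies not not p1: at the accessible world w1, w1 forces ((p2 implies p1) implies p1) implies p2 but w1 does not force not not p1.
w1 does not force not not p1 since w1 is accessible from w1 and w1 forces not p1.
w1 forces not p1: no world accessible from w1 forces p1.
So the root w0 does not force (((p2 implies p1) implies p1) implies p2) implies not not p1; the model is a countermodel.

Yes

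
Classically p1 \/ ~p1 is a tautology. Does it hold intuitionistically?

This is the law of excluded middle, which is not intuitionistically valid.
A Kripke countermodel: worlds 0, 1; order generated by 0 <= 1; atoms true at each world — 0:{}; 1:{p1}.
0 ||-/- p1 \/ ~p1: neither disjunct is forced at 0.
0 lacks atom p1, so 0 ||-/- p1.
So the root 0 does not force the formula.

No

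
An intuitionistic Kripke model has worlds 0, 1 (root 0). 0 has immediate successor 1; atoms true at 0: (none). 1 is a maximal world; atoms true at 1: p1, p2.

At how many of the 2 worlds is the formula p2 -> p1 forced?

0: forces it.
1: forces it.
Worlds forcing the formula: {0, 1}.

2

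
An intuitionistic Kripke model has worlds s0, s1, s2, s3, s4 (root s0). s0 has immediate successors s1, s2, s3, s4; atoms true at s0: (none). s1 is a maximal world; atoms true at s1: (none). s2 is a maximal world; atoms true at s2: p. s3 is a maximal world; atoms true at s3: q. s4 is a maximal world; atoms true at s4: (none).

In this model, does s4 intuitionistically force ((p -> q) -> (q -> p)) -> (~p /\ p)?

s4 ||-/- ((p -> q) -> (q -> p)) -> (~p /\ p): already at s4 itself, s4 ||- (p -> q) -> (q -> p) but s4 ||-/- ~p /\ p.
s4 ||-/- ~p /\ p since s4 fails p.

No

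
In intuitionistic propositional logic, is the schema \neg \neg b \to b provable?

This is double-negation elimination, which is not intuitionistically valid.
A Kripke countermodel: worlds u0, u1; order generated by u0 \le u1; atoms true at each world — u0:{}; u1:{b}.
u0 \nVdash \neg \neg b \to b: already at u0 itself, u0 \Vdash \neg \neg b but u0 \nVdash b.
u0 lacks atom b, so u0 \nVdash b.
So the root u0 does not force the formula.

No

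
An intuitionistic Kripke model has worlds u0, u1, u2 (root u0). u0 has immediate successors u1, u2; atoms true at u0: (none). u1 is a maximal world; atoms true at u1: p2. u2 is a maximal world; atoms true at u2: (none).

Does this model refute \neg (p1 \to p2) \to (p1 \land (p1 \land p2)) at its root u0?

u0 \Vdash \neg (p1 \to p2) \to (p1 \land (p1 \land p2)) vacuously: no world accessible from u0 forces the antecedent \neg (p1 \to p2).
So the root u0 forces \neg (p1 \to p2) \to (p1 \land (p1 \land p2)); the model is not a countermodel.

No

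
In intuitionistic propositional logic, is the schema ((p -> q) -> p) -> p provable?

This is Peirce's law, which is not intuitionistically valid.
A Kripke countermodel: worlds w0, w1; order generated by w0 <= w1; atoms true at each world — w0:{}; w1:{p}.
w0 ||-/- ((p -> q) -> p) -> p: already at w0 itself, w0 ||- (p -> q) -> p but w0 ||-/- p.
w0 lacks atom p, so w0 ||-/- p.
So the root w0 does not force the formula.

No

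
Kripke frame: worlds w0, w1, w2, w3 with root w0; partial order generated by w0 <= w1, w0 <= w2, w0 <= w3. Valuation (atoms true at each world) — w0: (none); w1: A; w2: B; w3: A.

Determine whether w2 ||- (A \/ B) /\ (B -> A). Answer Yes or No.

w2 ||-/- (A \/ B) /\ (B -> A) since w2 fails B -> A.

No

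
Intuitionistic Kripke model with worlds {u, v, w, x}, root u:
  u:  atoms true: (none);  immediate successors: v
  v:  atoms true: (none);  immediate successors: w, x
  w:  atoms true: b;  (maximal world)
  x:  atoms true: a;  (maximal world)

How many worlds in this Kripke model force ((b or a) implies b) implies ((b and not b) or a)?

1

u: does not force it — u does not force ((b or a) implies b) implies ((b and not b) or a): at the accessible world w, w forces (b or a) implies b but w does not force (b and not b) or a.
v: does not force it — v does not force ((b or a) implies b) implies ((b and not b) or a): at the accessible world w, w forces (b or a) implies b but w does not force (b and not b) or a.
w: does not force it.
x: forces it.
Worlds forcing the formula: {x}.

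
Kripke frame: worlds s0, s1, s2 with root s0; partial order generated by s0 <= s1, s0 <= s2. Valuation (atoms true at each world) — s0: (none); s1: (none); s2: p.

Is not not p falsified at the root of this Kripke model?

Yes

s0 does not force not not p since s1 is accessible from s0 and s1 forces not p.
s1 forces not p: no world accessible from s1 forces p.
So the root s0 does not force not not p; the model is a countermodel.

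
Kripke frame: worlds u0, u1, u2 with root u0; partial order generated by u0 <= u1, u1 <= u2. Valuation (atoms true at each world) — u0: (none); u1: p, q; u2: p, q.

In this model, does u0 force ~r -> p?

u0 ||-/- ~r -> p: already at u0 itself, u0 ||- ~r but u0 ||-/- p.
u0 lacks atom p, so u0 ||-/- p.

No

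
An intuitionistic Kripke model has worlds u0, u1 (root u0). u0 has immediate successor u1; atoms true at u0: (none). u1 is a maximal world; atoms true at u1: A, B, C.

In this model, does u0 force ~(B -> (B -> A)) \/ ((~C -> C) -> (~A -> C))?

Yes

u0 ||- ~(B -> (B -> A)) \/ ((~C -> C) -> (~A -> C)) via the disjunct (~C -> C) -> (~A -> C).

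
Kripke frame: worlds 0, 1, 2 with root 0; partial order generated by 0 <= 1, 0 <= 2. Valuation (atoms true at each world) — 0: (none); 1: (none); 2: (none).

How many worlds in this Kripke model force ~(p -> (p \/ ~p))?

0: does not force it — 0 ||-/- ~(p -> (p \/ ~p)) since 0 is accessible from 0 and 0 ||- p -> (p \/ ~p).
1: does not force it — 1 ||-/- ~(p -> (p \/ ~p)) since 1 is accessible from 1 and 1 ||- p -> (p \/ ~p).
2: does not force it — 2 ||-/- ~(p -> (p \/ ~p)) since 2 is accessible from 2 and 2 ||- p -> (p \/ ~p).
Worlds forcing the formula: { }.

0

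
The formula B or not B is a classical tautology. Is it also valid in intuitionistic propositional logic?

No

This is the law of excluded middle, which is not intuitionistically valid.
A Kripke countermodel: worlds u, v; order generated by u <= v; atoms true at each world — u:{}; v:{B}.
u does not force B or not B: neither disjunct is forced at u.
u lacks atom B, so u does not force B.
So the root u does not force the formula.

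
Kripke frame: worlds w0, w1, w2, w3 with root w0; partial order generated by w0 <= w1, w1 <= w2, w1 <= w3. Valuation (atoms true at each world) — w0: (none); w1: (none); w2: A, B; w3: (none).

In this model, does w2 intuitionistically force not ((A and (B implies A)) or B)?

No

w2 does not force not ((A and (B implies A)) or B) since w2 is accessible from w2 and w2 forces (A and (B implies A)) or B.
w2 forces (A and (B implies A)) or B via the disjunct A and (B implies A).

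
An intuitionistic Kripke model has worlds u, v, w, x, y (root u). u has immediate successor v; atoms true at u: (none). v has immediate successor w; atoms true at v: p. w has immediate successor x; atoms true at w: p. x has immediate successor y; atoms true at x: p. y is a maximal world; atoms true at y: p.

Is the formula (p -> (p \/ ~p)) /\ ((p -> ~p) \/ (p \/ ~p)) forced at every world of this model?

Not every world: u ||-/- (p -> (p \/ ~p)) /\ ((p -> ~p) \/ (p \/ ~p)).
u ||-/- (p -> (p \/ ~p)) /\ ((p -> ~p) \/ (p \/ ~p)) since u fails (p -> ~p) \/ (p \/ ~p).

No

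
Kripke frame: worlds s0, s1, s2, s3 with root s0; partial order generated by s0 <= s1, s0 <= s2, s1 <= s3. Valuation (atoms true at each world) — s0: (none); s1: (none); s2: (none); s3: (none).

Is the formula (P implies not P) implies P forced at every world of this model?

Not every world: s0 does not force (P implies not P) implies P.
s0 does not force (P implies not P) implies P: already at s0 itself, s0 forces P implies not P but s0 does not force P.
s0 lacks atom P, so s0 does not force P.

No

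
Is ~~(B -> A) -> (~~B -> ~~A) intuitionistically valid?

This is the distribution of double negation over implication, which is intuitionistically derivable.
Assume ~~(B -> A) and ~~B; suppose ~A. Then B -> A would give ~B (by contraposition), contradicting ~~B; so ~(B -> A), contradicting ~~(B -> A). Hence ~~A.

Yes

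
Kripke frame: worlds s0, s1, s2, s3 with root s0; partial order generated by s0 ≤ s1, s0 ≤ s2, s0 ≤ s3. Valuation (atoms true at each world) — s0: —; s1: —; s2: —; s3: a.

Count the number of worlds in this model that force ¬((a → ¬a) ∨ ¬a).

1

s0: does not force it — s0 ⊮ ¬((a → ¬a) ∨ ¬a) since s1 is accessible from s0 and s1 ⊩ (a → ¬a) ∨ ¬a.
s1: does not force it — s1 ⊮ ¬((a → ¬a) ∨ ¬a) since s1 is accessible from s1 and s1 ⊩ (a → ¬a) ∨ ¬a.
s2: does not force it — s2 ⊮ ¬((a → ¬a) ∨ ¬a) since s2 is accessible from s2 and s2 ⊩ (a → ¬a) ∨ ¬a.
s3: forces it.
Worlds forcing the formula: {s3}.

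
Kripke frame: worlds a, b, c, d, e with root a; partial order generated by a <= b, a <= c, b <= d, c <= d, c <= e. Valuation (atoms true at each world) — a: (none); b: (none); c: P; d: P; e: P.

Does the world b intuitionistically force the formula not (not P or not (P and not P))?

No

b does not force not (not P or not (P and not P)) since b is accessible from b and b forces not P or not (P and not P).
b forces not P or not (P and not P) via the disjunct not (P and not P).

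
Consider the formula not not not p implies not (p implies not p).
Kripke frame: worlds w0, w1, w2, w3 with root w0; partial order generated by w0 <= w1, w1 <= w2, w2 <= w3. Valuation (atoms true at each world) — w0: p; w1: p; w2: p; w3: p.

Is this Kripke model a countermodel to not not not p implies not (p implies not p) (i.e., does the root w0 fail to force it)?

No

w0 forces not not not p implies not (p implies not p) vacuously: no world accessible from w0 forces the antecedent not not not p.
So the root w0 forces not not not p implies not (p implies not p); the model is not a countermodel.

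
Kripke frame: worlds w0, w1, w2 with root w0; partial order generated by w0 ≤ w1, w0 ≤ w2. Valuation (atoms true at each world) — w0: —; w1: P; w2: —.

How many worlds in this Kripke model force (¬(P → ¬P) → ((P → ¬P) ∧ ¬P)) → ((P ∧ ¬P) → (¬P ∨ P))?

w0: forces it.
w1: forces it.
w2: forces it.
Worlds forcing the formula: {w0, w1, w2}.

3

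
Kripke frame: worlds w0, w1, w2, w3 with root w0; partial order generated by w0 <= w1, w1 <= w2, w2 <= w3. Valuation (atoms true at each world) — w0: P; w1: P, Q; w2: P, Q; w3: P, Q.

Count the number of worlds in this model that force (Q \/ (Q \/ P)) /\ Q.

w0: does not force it — w0 ||-/- (Q \/ (Q \/ P)) /\ Q since w0 fails Q.
w1: forces it.
w2: forces it.
w3: forces it.
Worlds forcing the formula: {w1, w2, w3}.

3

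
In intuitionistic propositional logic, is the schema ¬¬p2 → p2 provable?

This is double-negation elimination, which is not intuitionistically valid.
A Kripke countermodel: worlds a, b; order generated by a ≤ b; atoms true at each world — a:{}; b:{p2}.
a ⊮ ¬¬p2 → p2: already at a itself, a ⊩ ¬¬p2 but a ⊮ p2.
a lacks atom p2, so a ⊮ p2.
So the root a does not force the formula.

No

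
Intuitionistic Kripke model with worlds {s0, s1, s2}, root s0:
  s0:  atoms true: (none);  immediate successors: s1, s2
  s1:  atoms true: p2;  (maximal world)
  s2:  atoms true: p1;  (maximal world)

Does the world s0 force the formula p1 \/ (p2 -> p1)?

s0 ||-/- p1 \/ (p2 -> p1): neither disjunct is forced at s0.
s0 lacks atom p1, so s0 ||-/- p1.

No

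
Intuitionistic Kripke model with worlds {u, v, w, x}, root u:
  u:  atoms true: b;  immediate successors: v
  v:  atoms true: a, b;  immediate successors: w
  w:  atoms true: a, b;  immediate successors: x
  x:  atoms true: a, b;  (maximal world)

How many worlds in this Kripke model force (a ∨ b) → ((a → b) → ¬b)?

0

u: does not force it — u ⊮ (a ∨ b) → ((a → b) → ¬b): already at u itself, u ⊩ a ∨ b but u ⊮ (a → b) → ¬b.
v: does not force it — v ⊮ (a ∨ b) → ((a → b) → ¬b): already at v itself, v ⊩ a ∨ b but v ⊮ (a → b) → ¬b.
w: does not force it — w ⊮ (a ∨ b) → ((a → b) → ¬b): already at w itself, w ⊩ a ∨ b but w ⊮ (a → b) → ¬b.
x: does not force it.
Worlds forcing the formula: { }.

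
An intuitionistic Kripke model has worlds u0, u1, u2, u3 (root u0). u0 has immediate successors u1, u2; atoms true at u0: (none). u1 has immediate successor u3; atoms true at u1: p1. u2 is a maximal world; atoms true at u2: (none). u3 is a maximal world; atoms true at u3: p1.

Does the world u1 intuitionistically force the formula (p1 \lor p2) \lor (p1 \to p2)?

u1 \Vdash (p1 \lor p2) \lor (p1 \to p2) via the disjunct p1 \lor p2.

Yes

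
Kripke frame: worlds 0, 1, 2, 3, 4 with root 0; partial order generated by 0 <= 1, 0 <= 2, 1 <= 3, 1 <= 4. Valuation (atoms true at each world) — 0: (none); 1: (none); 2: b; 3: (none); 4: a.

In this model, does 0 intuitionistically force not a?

0 does not force not a since 4 is accessible from 0 and 4 forces a.

No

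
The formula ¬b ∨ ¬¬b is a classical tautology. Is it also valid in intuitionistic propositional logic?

This is the weak law of excluded middle, which is not intuitionistically valid.
A Kripke countermodel: worlds u0, u1, u2; order generated by u0 ≤ u1, u0 ≤ u2; atoms true at each world — u0:{}; u1:{b}; u2:{}.
u0 ⊮ ¬b ∨ ¬¬b: neither disjunct is forced at u0.
u0 ⊮ ¬b since u1 is accessible from u0 and u1 ⊩ b.
So the root u0 does not force the formula.

No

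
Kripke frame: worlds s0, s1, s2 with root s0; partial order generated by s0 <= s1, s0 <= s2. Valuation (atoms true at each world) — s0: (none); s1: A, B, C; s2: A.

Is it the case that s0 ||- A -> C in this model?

No

s0 ||-/- A -> C: at the accessible world s2, s2 ||- A but s2 ||-/- C.
s2 lacks atom C, so s2 ||-/- C.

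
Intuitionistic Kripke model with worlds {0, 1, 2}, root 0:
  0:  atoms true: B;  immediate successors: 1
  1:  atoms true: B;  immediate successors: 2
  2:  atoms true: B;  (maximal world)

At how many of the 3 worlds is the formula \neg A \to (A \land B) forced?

0: does not force it — 0 \nVdash \neg A \to (A \land B): already at 0 itself, 0 \Vdash \neg A but 0 \nVdash A \land B.
1: does not force it — 1 \nVdash \neg A \to (A \land B): already at 1 itself, 1 \Vdash \neg A but 1 \nVdash A \land B.
2: does not force it — 2 \nVdash \neg A \to (A \land B): already at 2 itself, 2 \Vdash \neg A but 2 \nVdash A \land B.
Worlds forcing the formula: { }.

0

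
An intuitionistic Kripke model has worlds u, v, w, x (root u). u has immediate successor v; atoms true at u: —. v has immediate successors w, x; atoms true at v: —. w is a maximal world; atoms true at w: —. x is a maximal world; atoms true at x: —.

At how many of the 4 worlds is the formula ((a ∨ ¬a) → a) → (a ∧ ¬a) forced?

u: forces it.
v: forces it.
w: forces it.
x: forces it.
Worlds forcing the formula: {u, v, w, x}.

4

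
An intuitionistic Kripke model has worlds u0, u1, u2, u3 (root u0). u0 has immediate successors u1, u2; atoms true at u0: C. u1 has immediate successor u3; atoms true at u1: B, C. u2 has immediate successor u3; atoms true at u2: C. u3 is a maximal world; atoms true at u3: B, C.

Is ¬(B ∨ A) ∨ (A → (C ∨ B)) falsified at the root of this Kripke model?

No

u0 ⊩ ¬(B ∨ A) ∨ (A → (C ∨ B)) via the disjunct A → (C ∨ B).
So the root u0 forces ¬(B ∨ A) ∨ (A → (C ∨ B)); the model is not a countermodel.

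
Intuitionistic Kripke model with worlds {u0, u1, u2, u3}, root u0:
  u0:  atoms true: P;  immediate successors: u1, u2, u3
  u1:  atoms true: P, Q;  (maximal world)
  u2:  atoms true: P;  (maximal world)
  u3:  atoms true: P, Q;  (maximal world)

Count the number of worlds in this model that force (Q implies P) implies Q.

2

u0: does not force it — u0 does not force (Q implies P) implies Q: already at u0 itself, u0 forces Q implies P but u0 does not force Q.
u1: forces it.
u2: does not force it.
u3: forces it.
Worlds forcing the formula: {u1, u3}.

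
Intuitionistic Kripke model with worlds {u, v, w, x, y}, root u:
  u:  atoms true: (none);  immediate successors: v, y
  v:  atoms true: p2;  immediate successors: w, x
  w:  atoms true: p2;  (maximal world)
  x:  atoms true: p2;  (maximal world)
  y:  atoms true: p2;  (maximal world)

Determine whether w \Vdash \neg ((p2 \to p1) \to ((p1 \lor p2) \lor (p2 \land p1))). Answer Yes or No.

No

w \nVdash \neg ((p2 \to p1) \to ((p1 \lor p2) \lor (p2 \land p1))) since w is accessible from w and w \Vdash (p2 \to p1) \to ((p1 \lor p2) \lor (p2 \land p1)).
w \Vdash (p2 \to p1) \to ((p1 \lor p2) \lor (p2 \land p1)) vacuously: no world accessible from w forces the antecedent p2 \to p1.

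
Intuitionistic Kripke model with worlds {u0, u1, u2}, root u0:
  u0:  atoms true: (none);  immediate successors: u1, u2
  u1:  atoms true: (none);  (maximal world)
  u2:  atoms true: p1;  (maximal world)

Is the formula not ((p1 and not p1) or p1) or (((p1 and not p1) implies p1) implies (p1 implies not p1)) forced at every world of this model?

No

Not every world: u0 does not force not ((p1 and not p1) or p1) or (((p1 and not p1) implies p1) implies (p1 implies not p1)).
u0 does not force not ((p1 and not p1) or p1) or (((p1 and not p1) implies p1) implies (p1 implies not p1)): neither disjunct is forced at u0.
u0 does not force not ((p1 and not p1) or p1) since u2 is accessible from u0 and u2 forces (p1 and not p1) or p1.
u2 forces (p1 and not p1) or p1 via the disjunct p1.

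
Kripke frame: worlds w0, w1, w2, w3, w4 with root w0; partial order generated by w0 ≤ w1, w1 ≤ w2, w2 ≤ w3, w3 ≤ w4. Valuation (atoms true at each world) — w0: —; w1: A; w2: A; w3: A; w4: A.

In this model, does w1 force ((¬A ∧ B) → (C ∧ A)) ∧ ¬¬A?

Yes

w1 ⊩ ((¬A ∧ B) → (C ∧ A)) ∧ ¬¬A since w1 forces both conjuncts.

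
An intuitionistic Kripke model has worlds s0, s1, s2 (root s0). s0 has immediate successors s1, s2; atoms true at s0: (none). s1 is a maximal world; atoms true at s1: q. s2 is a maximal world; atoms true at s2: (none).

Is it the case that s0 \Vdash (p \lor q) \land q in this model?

No

s0 \nVdash (p \lor q) \land q since s0 fails p \lor q.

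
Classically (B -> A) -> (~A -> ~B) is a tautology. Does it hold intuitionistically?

Yes

This is the forward direction of contraposition, which is intuitionistically derivable.
Assume B -> A and ~A. If B held then A would follow, contradicting ~A; so ~B.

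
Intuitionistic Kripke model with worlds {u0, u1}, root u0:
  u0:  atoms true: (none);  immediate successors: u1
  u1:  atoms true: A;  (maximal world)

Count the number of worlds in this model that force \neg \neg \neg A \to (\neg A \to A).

u0: forces it.
u1: forces it.
Worlds forcing the formula: {u0, u1}.

2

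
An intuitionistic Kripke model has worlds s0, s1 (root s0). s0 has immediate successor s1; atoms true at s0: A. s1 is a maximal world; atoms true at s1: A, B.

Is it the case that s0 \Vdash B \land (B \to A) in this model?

s0 \nVdash B \land (B \to A) since s0 fails B.

No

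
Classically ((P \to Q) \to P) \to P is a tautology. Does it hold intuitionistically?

No

This is Peirce's law, which is not intuitionistically valid.
A Kripke countermodel: worlds u0, u1; order generated by u0 \le u1; atoms true at each world — u0:{}; u1:{P}.
u0 \nVdash ((P \to Q) \to P) \to P: already at u0 itself, u0 \Vdash (P \to Q) \to P but u0 \nVdash P.
u0 lacks atom P, so u0 \nVdash P.
So the root u0 does not force the formula.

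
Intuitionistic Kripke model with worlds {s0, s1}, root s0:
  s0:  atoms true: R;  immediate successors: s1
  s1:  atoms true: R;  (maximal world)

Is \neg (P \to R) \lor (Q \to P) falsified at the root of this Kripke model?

s0 \Vdash \neg (P \to R) \lor (Q \to P) via the disjunct Q \to P.
So the root s0 forces \neg (P \to R) \lor (Q \to P); the model is not a countermodel.

No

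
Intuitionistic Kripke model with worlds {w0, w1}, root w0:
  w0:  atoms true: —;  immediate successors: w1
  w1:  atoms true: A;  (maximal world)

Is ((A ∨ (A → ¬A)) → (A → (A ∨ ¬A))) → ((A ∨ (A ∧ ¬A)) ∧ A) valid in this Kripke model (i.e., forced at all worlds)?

No

Not every world: w0 ⊮ ((A ∨ (A → ¬A)) → (A → (A ∨ ¬A))) → ((A ∨ (A ∧ ¬A)) ∧ A).
w0 ⊮ ((A ∨ (A → ¬A)) → (A → (A ∨ ¬A))) → ((A ∨ (A ∧ ¬A)) ∧ A): already at w0 itself, w0 ⊩ (A ∨ (A → ¬A)) → (A → (A ∨ ¬A)) but w0 ⊮ (A ∨ (A ∧ ¬A)) ∧ A.
w0 ⊮ (A ∨ (A ∧ ¬A)) ∧ A since w0 fails A ∨ (A ∧ ¬A).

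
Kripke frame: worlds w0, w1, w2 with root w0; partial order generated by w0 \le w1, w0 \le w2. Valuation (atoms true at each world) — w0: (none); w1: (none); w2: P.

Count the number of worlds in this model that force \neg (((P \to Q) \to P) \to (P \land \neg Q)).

w0: does not force it — w0 \nVdash \neg (((P \to Q) \to P) \to (P \land \neg Q)) since w0 is accessible from w0 and w0 \Vdash ((P \to Q) \to P) \to (P \land \neg Q).
w1: does not force it — w1 \nVdash \neg (((P \to Q) \to P) \to (P \land \neg Q)) since w1 is accessible from w1 and w1 \Vdash ((P \to Q) \to P) \to (P \land \neg Q).
w2: does not force it.
Worlds forcing the formula: { }.

0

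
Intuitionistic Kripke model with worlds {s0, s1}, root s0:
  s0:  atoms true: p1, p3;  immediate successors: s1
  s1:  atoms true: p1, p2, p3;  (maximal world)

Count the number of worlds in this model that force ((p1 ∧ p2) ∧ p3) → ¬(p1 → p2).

0

s0: does not force it — s0 ⊮ ((p1 ∧ p2) ∧ p3) → ¬(p1 → p2): at the accessible world s1, s1 ⊩ (p1 ∧ p2) ∧ p3 but s1 ⊮ ¬(p1 → p2).
s1: does not force it — s1 ⊮ ((p1 ∧ p2) ∧ p3) → ¬(p1 → p2): already at s1 itself, s1 ⊩ (p1 ∧ p2) ∧ p3 but s1 ⊮ ¬(p1 → p2).
Worlds forcing the formula: { }.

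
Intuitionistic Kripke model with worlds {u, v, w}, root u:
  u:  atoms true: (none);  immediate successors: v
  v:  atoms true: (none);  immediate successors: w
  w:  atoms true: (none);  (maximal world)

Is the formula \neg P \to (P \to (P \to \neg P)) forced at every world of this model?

Yes

u \Vdash \neg P \to (P \to (P \to \neg P)): every world accessible from u that forces \neg P (namely u, v, w) also forces P \to (P \to \neg P).
Since the root u forces \neg P \to (P \to (P \to \neg P)) and forcing is persistent (monotone upward), every world forces it.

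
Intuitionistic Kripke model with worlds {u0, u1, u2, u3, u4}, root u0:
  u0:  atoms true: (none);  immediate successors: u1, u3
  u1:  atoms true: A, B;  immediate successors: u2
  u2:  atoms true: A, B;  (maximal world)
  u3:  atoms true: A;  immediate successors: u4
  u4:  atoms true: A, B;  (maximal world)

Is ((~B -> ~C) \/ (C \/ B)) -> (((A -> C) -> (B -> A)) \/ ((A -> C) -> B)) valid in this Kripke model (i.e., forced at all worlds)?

u0 ||- ((~B -> ~C) \/ (C \/ B)) -> (((A -> C) -> (B -> A)) \/ ((A -> C) -> B)): every world accessible from u0 that forces (~B -> ~C) \/ (C \/ B) (namely u0, u1, u2, u3, u4) also forces ((A -> C) -> (B -> A)) \/ ((A -> C) -> B).
Since the root u0 forces ((~B -> ~C) \/ (C \/ B)) -> (((A -> C) -> (B -> A)) \/ ((A -> C) -> B)) and forcing is persistent (monotone upward), every world forces it.

Yes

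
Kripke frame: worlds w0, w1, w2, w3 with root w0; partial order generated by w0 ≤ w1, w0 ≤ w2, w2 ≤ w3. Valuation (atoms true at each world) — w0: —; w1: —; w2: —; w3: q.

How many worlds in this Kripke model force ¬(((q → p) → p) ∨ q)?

1

w0: does not force it — w0 ⊮ ¬(((q → p) → p) ∨ q) since w2 is accessible from w0 and w2 ⊩ ((q → p) → p) ∨ q.
w1: forces it.
w2: does not force it.
w3: does not force it.
Worlds forcing the formula: {w1}.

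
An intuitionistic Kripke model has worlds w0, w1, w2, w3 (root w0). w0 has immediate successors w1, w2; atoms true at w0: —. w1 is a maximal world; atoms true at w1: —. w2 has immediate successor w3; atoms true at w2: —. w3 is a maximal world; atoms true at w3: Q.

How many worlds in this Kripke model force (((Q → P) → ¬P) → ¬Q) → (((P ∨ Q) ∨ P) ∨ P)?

2

w0: does not force it — w0 ⊮ (((Q → P) → ¬P) → ¬Q) → (((P ∨ Q) ∨ P) ∨ P): at the accessible world w1, w1 ⊩ ((Q → P) → ¬P) → ¬Q but w1 ⊮ ((P ∨ Q) ∨ P) ∨ P.
w1: does not force it.
w2: forces it.
w3: forces it.
Worlds forcing the formula: {w2, w3}.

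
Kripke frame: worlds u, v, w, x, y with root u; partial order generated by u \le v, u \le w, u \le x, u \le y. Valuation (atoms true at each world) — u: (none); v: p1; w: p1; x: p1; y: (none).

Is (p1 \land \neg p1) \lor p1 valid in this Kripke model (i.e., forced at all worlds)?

Not every world: u \nVdash (p1 \land \neg p1) \lor p1.
u \nVdash (p1 \land \neg p1) \lor p1: neither disjunct is forced at u.
u \nVdash p1 \land \neg p1 since u fails p1.

No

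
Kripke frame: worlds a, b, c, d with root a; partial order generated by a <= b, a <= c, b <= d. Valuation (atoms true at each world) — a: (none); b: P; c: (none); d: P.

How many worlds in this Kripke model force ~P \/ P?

a: does not force it — a ||-/- ~P \/ P: neither disjunct is forced at a.
b: forces it.
c: forces it.
d: forces it.
Worlds forcing the formula: {b, c, d}.

3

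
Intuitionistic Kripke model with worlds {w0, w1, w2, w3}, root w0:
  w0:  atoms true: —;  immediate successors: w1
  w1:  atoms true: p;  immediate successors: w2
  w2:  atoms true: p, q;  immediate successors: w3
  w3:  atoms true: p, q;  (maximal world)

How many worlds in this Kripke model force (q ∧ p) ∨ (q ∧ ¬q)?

w0: does not force it — w0 ⊮ (q ∧ p) ∨ (q ∧ ¬q): neither disjunct is forced at w0.
w1: does not force it.
w2: forces it.
w3: forces it.
Worlds forcing the formula: {w2, w3}.

2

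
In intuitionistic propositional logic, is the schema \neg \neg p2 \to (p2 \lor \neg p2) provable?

This is a variant of double-negation elimination (deriving excluded middle from double negation), which is not intuitionistically valid.
A Kripke countermodel: worlds s0, s1; order generated by s0 \le s1; atoms true at each world — s0:{}; s1:{p2}.
s0 \nVdash \neg \neg p2 \to (p2 \lor \neg p2): already at s0 itself, s0 \Vdash \neg \neg p2 but s0 \nVdash p2 \lor \neg p2.
s0 \nVdash p2 \lor \neg p2: neither disjunct is forced at s0.
s0 lacks atom p2, so s0 \nVdash p2.
So the root s0 does not force the formula.

No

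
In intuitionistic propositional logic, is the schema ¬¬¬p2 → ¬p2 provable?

Yes

This is triple-negation reduction, which is intuitionistically derivable.
Assume ¬¬¬p2 and suppose p2. Then ¬¬p2 (double-negation introduction), contradicting ¬¬¬p2. So ¬p2.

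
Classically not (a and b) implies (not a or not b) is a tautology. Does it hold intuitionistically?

No

This is the constructively invalid direction of De Morgan's law for conjunction, which is not intuitionistically valid.
A Kripke countermodel: worlds u, v, w; order generated by u <= v, u <= w; atoms true at each world — u:{}; v:{a}; w:{b}.
u does not force not (a and b) implies (not a or not b): already at u itself, u forces not (a and b) but u does not force not a or not b.
u does not force not a or not b: neither disjunct is forced at u.
u does not force not a since v is accessible from u and v forces a.
So the root u does not force the formula.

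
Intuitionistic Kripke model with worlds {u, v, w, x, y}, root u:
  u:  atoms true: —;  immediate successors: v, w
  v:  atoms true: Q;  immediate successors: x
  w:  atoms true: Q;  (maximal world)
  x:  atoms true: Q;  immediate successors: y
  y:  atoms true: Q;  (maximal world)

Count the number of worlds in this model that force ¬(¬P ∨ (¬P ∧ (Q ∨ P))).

0

u: does not force it — u ⊮ ¬(¬P ∨ (¬P ∧ (Q ∨ P))) since u is accessible from u and u ⊩ ¬P ∨ (¬P ∧ (Q ∨ P)).
v: does not force it — v ⊮ ¬(¬P ∨ (¬P ∧ (Q ∨ P))) since v is accessible from v and v ⊩ ¬P ∨ (¬P ∧ (Q ∨ P)).
w: does not force it.
x: does not force it.
y: does not force it.
Worlds forcing the formula: { }.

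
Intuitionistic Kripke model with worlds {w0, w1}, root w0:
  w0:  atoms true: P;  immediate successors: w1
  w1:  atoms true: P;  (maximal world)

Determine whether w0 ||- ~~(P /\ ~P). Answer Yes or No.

w0 ||-/- ~~(P /\ ~P) since w0 is accessible from w0 and w0 ||- ~(P /\ ~P).
w0 ||- ~(P /\ ~P): no world accessible from w0 forces P /\ ~P.

No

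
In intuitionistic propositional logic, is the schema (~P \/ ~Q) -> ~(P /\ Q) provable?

This is a constructively valid De Morgan direction (disjunction of negations to negated conjunction), which is intuitionistically derivable.
If ~P holds at a world then no accessible world forces P, hence none forces P /\ Q; likewise for ~Q.

Yes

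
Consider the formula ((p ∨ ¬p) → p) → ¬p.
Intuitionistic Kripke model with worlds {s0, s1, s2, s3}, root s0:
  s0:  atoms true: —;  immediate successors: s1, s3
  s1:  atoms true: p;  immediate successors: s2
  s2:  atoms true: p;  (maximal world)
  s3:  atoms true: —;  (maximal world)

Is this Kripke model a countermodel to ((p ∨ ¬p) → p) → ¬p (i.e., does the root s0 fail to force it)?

s0 ⊮ ((p ∨ ¬p) → p) → ¬p: at the accessible world s1, s1 ⊩ (p ∨ ¬p) → p but s1 ⊮ ¬p.
s1 ⊮ ¬p since s1 is accessible from s1 and s1 ⊩ p.
So the root s0 does not force ((p ∨ ¬p) → p) → ¬p; the model is a countermodel.

Yes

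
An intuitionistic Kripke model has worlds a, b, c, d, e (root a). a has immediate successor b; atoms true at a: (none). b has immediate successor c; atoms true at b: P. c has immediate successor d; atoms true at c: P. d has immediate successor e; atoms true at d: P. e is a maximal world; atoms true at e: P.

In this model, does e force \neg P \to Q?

e \Vdash \neg P \to Q vacuously: no world accessible from e forces the antecedent \neg P.

Yes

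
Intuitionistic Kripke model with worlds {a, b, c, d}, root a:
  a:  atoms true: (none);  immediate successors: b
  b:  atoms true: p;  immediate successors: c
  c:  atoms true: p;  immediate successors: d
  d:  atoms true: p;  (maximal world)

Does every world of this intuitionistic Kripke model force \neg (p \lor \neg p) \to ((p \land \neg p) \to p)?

Yes

a \Vdash \neg (p \lor \neg p) \to ((p \land \neg p) \to p) vacuously: no world accessible from a forces the antecedent \neg (p \lor \neg p).
Since the root a forces \neg (p \lor \neg p) \to ((p \land \neg p) \to p) and forcing is persistent (monotone upward), every world forces it.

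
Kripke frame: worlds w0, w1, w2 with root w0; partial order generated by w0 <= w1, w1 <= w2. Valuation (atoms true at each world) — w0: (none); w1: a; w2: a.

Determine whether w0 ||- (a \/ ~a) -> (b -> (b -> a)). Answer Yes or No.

Yes

w0 ||- (a \/ ~a) -> (b -> (b -> a)): every world accessible from w0 that forces a \/ ~a (namely w1, w2) also forces b -> (b -> a).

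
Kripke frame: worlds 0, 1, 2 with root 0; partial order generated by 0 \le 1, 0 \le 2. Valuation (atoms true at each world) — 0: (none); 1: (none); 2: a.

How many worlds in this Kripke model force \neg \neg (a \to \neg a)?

1

0: does not force it — 0 \nVdash \neg \neg (a \to \neg a) since 2 is accessible from 0 and 2 \Vdash \neg (a \to \neg a).
1: forces it.
2: does not force it.
Worlds forcing the formula: {1}.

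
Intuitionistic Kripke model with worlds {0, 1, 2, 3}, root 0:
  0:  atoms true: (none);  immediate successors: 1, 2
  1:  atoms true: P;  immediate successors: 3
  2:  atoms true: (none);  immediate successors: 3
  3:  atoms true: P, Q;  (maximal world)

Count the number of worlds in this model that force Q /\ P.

1

0: does not force it — 0 ||-/- Q /\ P since 0 fails Q.
1: does not force it.
2: does not force it.
3: forces it.
Worlds forcing the formula: {3}.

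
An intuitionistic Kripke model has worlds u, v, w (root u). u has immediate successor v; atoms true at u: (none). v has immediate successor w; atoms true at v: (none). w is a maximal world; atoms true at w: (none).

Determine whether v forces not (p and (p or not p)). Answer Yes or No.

Yes

v forces not (p and (p or not p)): no world accessible from v forces p and (p or not p).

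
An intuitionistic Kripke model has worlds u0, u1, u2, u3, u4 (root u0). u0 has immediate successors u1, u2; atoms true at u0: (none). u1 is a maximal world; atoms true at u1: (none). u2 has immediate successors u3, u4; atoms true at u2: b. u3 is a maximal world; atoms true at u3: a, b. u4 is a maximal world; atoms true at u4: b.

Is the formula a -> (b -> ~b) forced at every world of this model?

Not every world: u0 ||-/- a -> (b -> ~b).
u0 ||-/- a -> (b -> ~b): at the accessible world u3, u3 ||- a but u3 ||-/- b -> ~b.
u3 ||-/- b -> ~b: already at u3 itself, u3 ||- b but u3 ||-/- ~b.
u3 ||-/- ~b since u3 is accessible from u3 and u3 ||- b.

No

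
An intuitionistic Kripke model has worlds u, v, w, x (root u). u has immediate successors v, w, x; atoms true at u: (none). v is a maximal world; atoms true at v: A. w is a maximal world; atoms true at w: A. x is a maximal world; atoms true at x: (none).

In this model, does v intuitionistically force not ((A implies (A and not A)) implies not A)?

v does not force not ((A implies (A and not A)) implies not A) since v is accessible from v and v forces (A implies (A and not A)) implies not A.
v forces (A implies (A and not A)) implies not A vacuously: no world accessible from v forces the antecedent A implies (A and not A).

No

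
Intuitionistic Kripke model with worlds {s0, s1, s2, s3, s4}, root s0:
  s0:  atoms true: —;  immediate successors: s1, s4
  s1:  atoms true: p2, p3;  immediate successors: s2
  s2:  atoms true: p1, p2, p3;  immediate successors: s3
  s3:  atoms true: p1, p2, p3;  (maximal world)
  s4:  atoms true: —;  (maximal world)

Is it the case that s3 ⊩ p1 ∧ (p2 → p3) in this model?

s3 ⊩ p1 ∧ (p2 → p3) since s3 forces both conjuncts.

Yes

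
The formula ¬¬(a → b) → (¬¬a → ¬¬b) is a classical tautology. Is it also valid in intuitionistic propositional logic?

Yes

This is the distribution of double negation over implication, which is intuitionistically derivable.
Assume ¬¬(a → b) and ¬¬a; suppose ¬b. Then a → b would give ¬a (by contraposition), contradicting ¬¬a; so ¬(a → b), contradicting ¬¬(a → b). Hence ¬¬b.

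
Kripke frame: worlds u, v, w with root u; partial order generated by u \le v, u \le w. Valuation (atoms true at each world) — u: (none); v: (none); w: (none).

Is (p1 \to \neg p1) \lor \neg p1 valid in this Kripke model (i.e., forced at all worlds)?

u \Vdash (p1 \to \neg p1) \lor \neg p1 via the disjunct p1 \to \neg p1.
Since the root u forces (p1 \to \neg p1) \lor \neg p1 and forcing is persistent (monotone upward), every world forces it.

Yes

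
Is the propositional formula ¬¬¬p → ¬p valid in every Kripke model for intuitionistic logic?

Yes

This is triple-negation reduction, which is intuitionistically derivable.
Assume ¬¬¬p and suppose p. Then ¬¬p (double-negation introduction), contradicting ¬¬¬p. So ¬p.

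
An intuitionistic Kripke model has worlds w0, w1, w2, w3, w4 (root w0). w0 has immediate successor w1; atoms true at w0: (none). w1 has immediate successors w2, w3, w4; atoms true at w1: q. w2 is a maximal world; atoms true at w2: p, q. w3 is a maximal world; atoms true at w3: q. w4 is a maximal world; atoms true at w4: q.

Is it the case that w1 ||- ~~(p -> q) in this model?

Yes

w1 ||- ~~(p -> q): no world accessible from w1 forces ~(p -> q).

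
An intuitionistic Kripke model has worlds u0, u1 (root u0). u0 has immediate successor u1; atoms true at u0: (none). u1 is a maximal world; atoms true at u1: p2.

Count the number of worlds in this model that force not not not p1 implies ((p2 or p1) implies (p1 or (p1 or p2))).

u0: forces it.
u1: forces it.
Worlds forcing the formula: {u0, u1}.

2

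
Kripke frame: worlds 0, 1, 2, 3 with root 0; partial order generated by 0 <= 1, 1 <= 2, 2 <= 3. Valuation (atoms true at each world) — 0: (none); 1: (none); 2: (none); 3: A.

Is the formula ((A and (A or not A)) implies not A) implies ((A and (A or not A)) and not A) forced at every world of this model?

Yes

0 forces ((A and (A or not A)) implies not A) implies ((A and (A or not A)) and not A) vacuously: no world accessible from 0 forces the antecedent (A and (A or not A)) implies not A.
Since the root 0 forces ((A and (A or not A)) implies not A) implies ((A and (A or not A)) and not A) and forcing is persistent (monotone upward), every world forces it.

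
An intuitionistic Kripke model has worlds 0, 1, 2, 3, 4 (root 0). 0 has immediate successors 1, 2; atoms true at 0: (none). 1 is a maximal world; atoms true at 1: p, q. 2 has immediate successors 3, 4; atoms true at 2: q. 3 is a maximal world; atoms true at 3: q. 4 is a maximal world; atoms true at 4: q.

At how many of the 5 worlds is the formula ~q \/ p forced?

0: does not force it — 0 ||-/- ~q \/ p: neither disjunct is forced at 0.
1: forces it.
2: does not force it — 2 ||-/- ~q \/ p: neither disjunct is forced at 2.
3: does not force it — 3 ||-/- ~q \/ p: neither disjunct is forced at 3.
4: does not force it.
Worlds forcing the formula: {1}.

1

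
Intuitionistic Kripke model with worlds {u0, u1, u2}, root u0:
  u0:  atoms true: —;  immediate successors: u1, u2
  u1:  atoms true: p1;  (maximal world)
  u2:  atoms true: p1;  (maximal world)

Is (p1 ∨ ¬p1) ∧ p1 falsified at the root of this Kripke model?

u0 ⊮ (p1 ∨ ¬p1) ∧ p1 since u0 fails p1 ∨ ¬p1.
So the root u0 does not force (p1 ∨ ¬p1) ∧ p1; the model is a countermodel.

Yes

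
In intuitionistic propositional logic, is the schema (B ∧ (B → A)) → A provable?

Yes

This is modus ponens in implicational form, which is intuitionistically derivable.
If a world forces B and B → A, then applying the implication at that world (which is accessible from itself) gives A.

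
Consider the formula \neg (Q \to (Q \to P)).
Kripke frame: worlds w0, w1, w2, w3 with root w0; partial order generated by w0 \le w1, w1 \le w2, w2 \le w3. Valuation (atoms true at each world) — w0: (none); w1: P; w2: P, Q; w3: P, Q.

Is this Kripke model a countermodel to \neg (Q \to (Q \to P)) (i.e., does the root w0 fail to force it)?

Yes

w0 \nVdash \neg (Q \to (Q \to P)) since w0 is accessible from w0 and w0 \Vdash Q \to (Q \to P).
w0 \Vdash Q \to (Q \to P): every world accessible from w0 that forces Q (namely w2, w3) also forces Q \to P.
So the root w0 does not force \neg (Q \to (Q \to P)); the model is a countermodel.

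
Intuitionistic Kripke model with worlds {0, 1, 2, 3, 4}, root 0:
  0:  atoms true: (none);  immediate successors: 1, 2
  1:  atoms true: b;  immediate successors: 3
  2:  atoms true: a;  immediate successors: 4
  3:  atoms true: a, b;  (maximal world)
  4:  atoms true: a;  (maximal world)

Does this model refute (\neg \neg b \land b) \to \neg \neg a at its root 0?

No

0 \Vdash (\neg \neg b \land b) \to \neg \neg a: every world accessible from 0 that forces \neg \neg b \land b (namely 1, 3) also forces \neg \neg a.
So the root 0 forces (\neg \neg b \land b) \to \neg \neg a; the model is not a countermodel.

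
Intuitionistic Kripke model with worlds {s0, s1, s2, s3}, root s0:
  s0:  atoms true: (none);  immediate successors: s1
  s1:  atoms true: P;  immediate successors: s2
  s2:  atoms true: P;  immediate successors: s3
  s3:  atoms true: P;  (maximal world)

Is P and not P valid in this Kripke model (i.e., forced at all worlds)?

Not every world: s0 does not force P and not P.
s0 does not force P and not P since s0 fails P.

No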